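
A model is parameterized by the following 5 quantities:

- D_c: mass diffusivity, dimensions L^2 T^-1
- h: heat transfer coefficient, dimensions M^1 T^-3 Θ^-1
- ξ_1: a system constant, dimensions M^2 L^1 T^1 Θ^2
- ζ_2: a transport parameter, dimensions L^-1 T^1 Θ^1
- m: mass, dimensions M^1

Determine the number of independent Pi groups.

1

There are 5 variables and 4 base dimensions (M, L, T, Θ).
The dimension matrix has rank 4.
Independent dimensionless groups: 5 − 4 = 1.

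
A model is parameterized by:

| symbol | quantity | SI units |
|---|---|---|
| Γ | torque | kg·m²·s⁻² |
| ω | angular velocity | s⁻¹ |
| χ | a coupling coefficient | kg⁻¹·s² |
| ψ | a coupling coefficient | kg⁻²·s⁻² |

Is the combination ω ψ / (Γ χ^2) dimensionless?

no

Sum the exponent of each base dimension across the product:
  M: −[Γ]_M + [ω]_M − 2·[χ]_M + [ψ]_M = −(1) + (0) − 2·(-1) + (-2) = -1
  L: −[Γ]_L + [ω]_L − 2·[χ]_L + [ψ]_L = −(2) + (0) − 2·(0) + (0) = -2
  T: −[Γ]_T + [ω]_T − 2·[χ]_T + [ψ]_T = −(-2) + (-1) − 2·(2) + (-2) = -5
Net dimensions [M⁻¹ L⁻² T⁻⁵] ≠ [1] — not dimensionless.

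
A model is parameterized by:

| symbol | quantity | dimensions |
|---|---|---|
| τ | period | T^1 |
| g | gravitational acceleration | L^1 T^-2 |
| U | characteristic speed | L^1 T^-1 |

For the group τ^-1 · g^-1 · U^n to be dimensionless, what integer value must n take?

1

Balance the L exponent: (1)·n from U, plus −(0) − (1) = -1 from the rest, must sum to zero.
n − 1 = 0, so n = 1.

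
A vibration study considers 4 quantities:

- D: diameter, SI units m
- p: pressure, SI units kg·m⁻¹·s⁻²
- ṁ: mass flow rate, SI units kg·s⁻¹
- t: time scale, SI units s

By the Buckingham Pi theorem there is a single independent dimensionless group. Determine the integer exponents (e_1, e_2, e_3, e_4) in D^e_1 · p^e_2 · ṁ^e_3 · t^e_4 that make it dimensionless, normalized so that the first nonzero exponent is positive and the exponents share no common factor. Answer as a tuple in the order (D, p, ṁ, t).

(1, 1, -1, 1)

M: e_1·(0) + e_2·(1) + e_3·(1) + e_4·(0) = 0
L: e_1·(1) + e_2·(-1) + e_3·(0) + e_4·(0) = 0
T: e_1·(0) + e_2·(-2) + e_3·(-1) + e_4·(1) = 0
Solving this homogeneous linear system for the smallest-integer solution (first nonzero entry positive) gives (1, 1, -1, 1).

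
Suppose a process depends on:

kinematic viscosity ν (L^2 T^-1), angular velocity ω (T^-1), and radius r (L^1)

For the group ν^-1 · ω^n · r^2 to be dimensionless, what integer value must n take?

Balance the T exponent: (-1)·n from ω, plus −(-1) + 2·(0) = 1 from the rest, must sum to zero.
−n + 1 = 0, so n = 1.

1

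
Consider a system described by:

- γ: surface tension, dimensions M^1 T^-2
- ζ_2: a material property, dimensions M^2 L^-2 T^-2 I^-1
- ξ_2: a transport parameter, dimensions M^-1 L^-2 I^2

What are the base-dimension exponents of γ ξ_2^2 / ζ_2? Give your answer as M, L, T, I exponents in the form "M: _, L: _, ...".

Collect each base-dimension exponent across the product:
  M: (1) − (2) + 2·(-1) = -3
  L: (0) − (-2) + 2·(-2) = -2
  T: (-2) − (-2) + 2·(0) = 0
  I: (0) − (-1) + 2·(2) = 5
So the dimensions are [M⁻³ L⁻² I⁵].

M: -3, L: -2, T: 0, I: 5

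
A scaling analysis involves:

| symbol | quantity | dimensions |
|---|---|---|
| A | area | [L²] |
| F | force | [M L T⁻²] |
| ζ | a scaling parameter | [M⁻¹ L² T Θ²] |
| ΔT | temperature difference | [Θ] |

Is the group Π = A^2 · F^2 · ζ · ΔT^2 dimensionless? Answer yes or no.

Sum the exponent of each base dimension across the product:
  M: 2·[A]_M + 2·[F]_M + [ζ]_M + 2·[ΔT]_M = 2·(0) + 2·(1) + (-1) + 2·(0) = 1
  L: 2·[A]_L + 2·[F]_L + [ζ]_L + 2·[ΔT]_L = 2·(2) + 2·(1) + (2) + 2·(0) = 8
  T: 2·[A]_T + 2·[F]_T + [ζ]_T + 2·[ΔT]_T = 2·(0) + 2·(-2) + (1) + 2·(0) = -3
  Θ: 2·[A]_Θ + 2·[F]_Θ + [ζ]_Θ + 2·[ΔT]_Θ = 2·(0) + 2·(0) + (2) + 2·(1) = 4
Net dimensions [M L⁸ T⁻³ Θ⁴] ≠ [1] — not dimensionless.

no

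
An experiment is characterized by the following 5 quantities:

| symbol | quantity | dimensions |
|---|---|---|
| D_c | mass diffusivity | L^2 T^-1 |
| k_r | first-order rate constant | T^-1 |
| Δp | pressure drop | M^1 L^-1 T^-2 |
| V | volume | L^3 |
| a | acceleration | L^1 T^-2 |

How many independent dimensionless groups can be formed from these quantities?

There are 5 variables and 3 base dimensions (M, L, T).
The dimension matrix has rank 3.
Independent dimensionless groups: 5 − 3 = 2.

2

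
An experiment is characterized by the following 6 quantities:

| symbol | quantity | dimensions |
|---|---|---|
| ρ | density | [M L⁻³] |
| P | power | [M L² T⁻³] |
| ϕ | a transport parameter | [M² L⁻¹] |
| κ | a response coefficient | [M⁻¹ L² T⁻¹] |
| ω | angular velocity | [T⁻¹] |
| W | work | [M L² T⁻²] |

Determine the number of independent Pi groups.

3

There are 6 variables and 3 base dimensions (M, L, T).
The dimension matrix has rank 3.
Independent dimensionless groups: 6 − 3 = 3.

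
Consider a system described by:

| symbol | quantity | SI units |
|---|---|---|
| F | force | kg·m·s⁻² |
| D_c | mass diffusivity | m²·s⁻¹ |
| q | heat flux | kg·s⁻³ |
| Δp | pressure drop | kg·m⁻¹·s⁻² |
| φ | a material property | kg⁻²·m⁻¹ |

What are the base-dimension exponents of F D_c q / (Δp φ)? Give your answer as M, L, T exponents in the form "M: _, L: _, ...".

Collect each base-dimension exponent across the product:
  M: (1) + (0) + (1) − (1) − (-2) = 3
  L: (1) + (2) + (0) − (-1) − (-1) = 5
  T: (-2) + (-1) + (-3) − (-2) − (0) = -4
So the dimensions are [M³ L⁵ T⁻⁴].

M: 3, L: 5, T: -4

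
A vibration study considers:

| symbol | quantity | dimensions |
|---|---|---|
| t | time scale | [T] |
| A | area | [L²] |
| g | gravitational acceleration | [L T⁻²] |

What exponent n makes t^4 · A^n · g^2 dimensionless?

Balance the L exponent: (2)·n from A, plus 4·(0) + 2·(1) = 2 from the rest, must sum to zero.
2n + 2 = 0, so n = -1.

-1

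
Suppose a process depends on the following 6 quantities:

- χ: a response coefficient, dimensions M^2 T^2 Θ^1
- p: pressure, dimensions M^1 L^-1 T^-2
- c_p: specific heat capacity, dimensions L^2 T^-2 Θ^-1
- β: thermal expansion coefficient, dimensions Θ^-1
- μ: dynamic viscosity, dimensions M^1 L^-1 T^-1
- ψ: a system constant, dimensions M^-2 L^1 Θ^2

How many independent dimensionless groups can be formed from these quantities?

There are 6 variables and 4 base dimensions (M, L, T, Θ).
The dimension matrix has rank 4.
Independent dimensionless groups: 6 − 4 = 2.

2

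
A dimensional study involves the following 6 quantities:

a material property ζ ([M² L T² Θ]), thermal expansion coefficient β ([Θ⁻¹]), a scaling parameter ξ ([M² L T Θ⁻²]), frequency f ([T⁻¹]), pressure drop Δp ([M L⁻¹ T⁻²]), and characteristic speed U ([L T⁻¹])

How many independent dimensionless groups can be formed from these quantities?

There are 6 variables and 4 base dimensions (M, L, T, Θ).
The dimension matrix has rank 4.
Independent dimensionless groups: 6 − 4 = 2.

2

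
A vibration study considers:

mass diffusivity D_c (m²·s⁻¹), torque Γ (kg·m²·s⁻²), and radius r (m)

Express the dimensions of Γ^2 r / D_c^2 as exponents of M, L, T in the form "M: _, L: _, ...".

Collect each base-dimension exponent across the product:
  M: −2·(0) + 2·(1) + (0) = 2
  L: −2·(2) + 2·(2) + (1) = 1
  T: −2·(-1) + 2·(-2) + (0) = -2
So the dimensions are [M² L T⁻²].

M: 2, L: 1, T: -2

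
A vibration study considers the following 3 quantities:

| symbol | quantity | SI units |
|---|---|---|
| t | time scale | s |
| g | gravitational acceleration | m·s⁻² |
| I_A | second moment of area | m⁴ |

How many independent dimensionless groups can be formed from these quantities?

There are 3 variables and 2 base dimensions (L, T).
The dimension matrix has rank 2.
Independent dimensionless groups: 3 − 2 = 1.

1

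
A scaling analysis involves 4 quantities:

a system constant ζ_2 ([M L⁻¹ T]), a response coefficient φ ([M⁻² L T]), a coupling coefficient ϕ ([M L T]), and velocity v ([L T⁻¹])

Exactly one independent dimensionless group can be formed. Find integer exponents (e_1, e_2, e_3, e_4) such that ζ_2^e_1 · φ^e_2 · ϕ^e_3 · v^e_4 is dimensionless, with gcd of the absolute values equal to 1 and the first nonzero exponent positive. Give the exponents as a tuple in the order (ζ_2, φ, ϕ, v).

(3, 1, -1, 3)

M: e_1·(1) + e_2·(-2) + e_3·(1) + e_4·(0) = 0
L: e_1·(-1) + e_2·(1) + e_3·(1) + e_4·(1) = 0
T: e_1·(1) + e_2·(1) + e_3·(1) + e_4·(-1) = 0
Solving this homogeneous linear system for the smallest-integer solution (first nonzero entry positive) gives (3, 1, -1, 3).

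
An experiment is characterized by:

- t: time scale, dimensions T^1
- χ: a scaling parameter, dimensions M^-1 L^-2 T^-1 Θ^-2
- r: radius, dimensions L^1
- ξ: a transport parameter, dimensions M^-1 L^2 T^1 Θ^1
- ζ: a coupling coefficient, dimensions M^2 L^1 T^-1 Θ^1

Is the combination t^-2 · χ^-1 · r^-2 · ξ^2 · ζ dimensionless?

Sum the exponent of each base dimension across the product:
  M: −2·[t]_M − [χ]_M − 2·[r]_M + 2·[ξ]_M + [ζ]_M = −2·(0) − (-1) − 2·(0) + 2·(-1) + (2) = 1
  L: −2·[t]_L − [χ]_L − 2·[r]_L + 2·[ξ]_L + [ζ]_L = −2·(0) − (-2) − 2·(1) + 2·(2) + (1) = 5
  T: −2·[t]_T − [χ]_T − 2·[r]_T + 2·[ξ]_T + [ζ]_T = −2·(1) − (-1) − 2·(0) + 2·(1) + (-1) = 0
  Θ: −2·[t]_Θ − [χ]_Θ − 2·[r]_Θ + 2·[ξ]_Θ + [ζ]_Θ = −2·(0) − (-2) − 2·(0) + 2·(1) + (1) = 5
Net dimensions [M L⁵ Θ⁵] ≠ [1] — not dimensionless.

no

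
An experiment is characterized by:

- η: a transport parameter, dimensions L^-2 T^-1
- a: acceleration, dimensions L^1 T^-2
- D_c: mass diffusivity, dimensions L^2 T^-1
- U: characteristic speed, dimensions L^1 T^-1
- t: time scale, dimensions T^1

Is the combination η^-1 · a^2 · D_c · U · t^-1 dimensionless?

no

Sum the exponent of each base dimension across the product:
  L: −[η]_L + 2·[a]_L + [D_c]_L + [U]_L − [t]_L = −(-2) + 2·(1) + (2) + (1) − (0) = 7
  T: −[η]_T + 2·[a]_T + [D_c]_T + [U]_T − [t]_T = −(-1) + 2·(-2) + (-1) + (-1) − (1) = -6
Net dimensions [L⁷ T⁻⁶] ≠ [1] — not dimensionless.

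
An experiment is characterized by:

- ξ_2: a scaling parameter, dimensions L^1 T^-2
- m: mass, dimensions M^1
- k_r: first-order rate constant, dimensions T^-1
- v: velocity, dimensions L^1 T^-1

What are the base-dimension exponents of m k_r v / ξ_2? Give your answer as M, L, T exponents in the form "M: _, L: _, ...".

M: 1, L: 0, T: 0

Collect each base-dimension exponent across the product:
  M: −(0) + (1) + (0) + (0) = 1
  L: −(1) + (0) + (0) + (1) = 0
  T: −(-2) + (0) + (-1) + (-1) = 0
So the dimensions are [M].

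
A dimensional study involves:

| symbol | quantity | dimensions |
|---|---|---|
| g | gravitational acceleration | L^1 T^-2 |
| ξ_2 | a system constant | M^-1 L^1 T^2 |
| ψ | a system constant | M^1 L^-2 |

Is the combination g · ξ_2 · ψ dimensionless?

yes

Sum the exponent of each base dimension across the product:
  M: [g]_M + [ξ_2]_M + [ψ]_M = (0) + (-1) + (1) = 0
  L: [g]_L + [ξ_2]_L + [ψ]_L = (1) + (1) + (-2) = 0
  T: [g]_T + [ξ_2]_T + [ψ]_T = (-2) + (2) + (0) = 0
All base exponents vanish — dimensionless.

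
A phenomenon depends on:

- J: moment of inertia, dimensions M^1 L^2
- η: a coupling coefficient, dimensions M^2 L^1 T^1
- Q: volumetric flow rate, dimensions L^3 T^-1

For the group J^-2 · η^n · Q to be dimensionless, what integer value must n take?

1

Balance the M exponent: (2)·n from η, plus −2·(1) + (0) = -2 from the rest, must sum to zero.
2n − 2 = 0, so n = 1.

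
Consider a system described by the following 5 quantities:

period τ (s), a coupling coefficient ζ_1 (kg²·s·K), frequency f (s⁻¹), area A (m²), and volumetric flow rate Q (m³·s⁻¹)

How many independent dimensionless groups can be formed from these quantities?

There are 5 variables and 4 base dimensions (M, L, T, Θ).
The dimension matrix has rank 3 (less than 4: the dimension vectors are linearly dependent).
Independent dimensionless groups: 5 − 3 = 2.

2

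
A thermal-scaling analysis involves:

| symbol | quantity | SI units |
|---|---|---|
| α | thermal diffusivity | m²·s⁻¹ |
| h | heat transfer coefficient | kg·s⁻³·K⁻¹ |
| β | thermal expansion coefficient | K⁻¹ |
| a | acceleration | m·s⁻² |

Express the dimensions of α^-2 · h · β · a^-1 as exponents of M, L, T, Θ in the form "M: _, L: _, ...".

Collect each base-dimension exponent across the product:
  M: −2·(0) + (1) + (0) − (0) = 1
  L: −2·(2) + (0) + (0) − (1) = -5
  T: −2·(-1) + (-3) + (0) − (-2) = 1
  Θ: −2·(0) + (-1) + (-1) − (0) = -2
So the dimensions are [M L⁻⁵ T Θ⁻²].

M: 1, L: -5, T: 1, Θ: -2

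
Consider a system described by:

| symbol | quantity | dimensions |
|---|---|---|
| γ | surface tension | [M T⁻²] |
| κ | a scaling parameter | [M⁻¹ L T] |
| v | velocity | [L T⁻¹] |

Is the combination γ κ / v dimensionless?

Sum the exponent of each base dimension across the product:
  M: [γ]_M + [κ]_M − [v]_M = (1) + (-1) − (0) = 0
  L: [γ]_L + [κ]_L − [v]_L = (0) + (1) − (1) = 0
  T: [γ]_T + [κ]_T − [v]_T = (-2) + (1) − (-1) = 0
All base exponents vanish — dimensionless.

yes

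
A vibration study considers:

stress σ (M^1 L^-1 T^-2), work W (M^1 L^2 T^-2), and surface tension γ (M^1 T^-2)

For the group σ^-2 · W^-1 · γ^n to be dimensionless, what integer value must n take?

3

Balance the M exponent: (1)·n from γ, plus −2·(1) − (1) = -3 from the rest, must sum to zero.
n − 3 = 0, so n = 3.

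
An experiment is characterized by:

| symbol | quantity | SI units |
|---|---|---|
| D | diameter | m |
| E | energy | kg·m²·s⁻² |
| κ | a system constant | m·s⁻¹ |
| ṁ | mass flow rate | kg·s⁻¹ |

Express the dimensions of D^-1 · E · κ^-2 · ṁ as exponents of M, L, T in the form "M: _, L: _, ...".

M: 2, L: -1, T: -1

Collect each base-dimension exponent across the product:
  M: −(0) + (1) − 2·(0) + (1) = 2
  L: −(1) + (2) − 2·(1) + (0) = -1
  T: −(0) + (-2) − 2·(-1) + (-1) = -1
So the dimensions are [M² L⁻¹ T⁻¹].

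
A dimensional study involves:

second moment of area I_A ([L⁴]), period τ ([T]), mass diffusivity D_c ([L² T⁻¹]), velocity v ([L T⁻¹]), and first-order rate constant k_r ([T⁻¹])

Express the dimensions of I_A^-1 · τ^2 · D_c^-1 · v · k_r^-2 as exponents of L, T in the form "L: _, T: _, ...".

Collect each base-dimension exponent across the product:
  L: −(4) + 2·(0) − (2) + (1) − 2·(0) = -5
  T: −(0) + 2·(1) − (-1) + (-1) − 2·(-1) = 4
So the dimensions are [L⁻⁵ T⁴].

L: -5, T: 4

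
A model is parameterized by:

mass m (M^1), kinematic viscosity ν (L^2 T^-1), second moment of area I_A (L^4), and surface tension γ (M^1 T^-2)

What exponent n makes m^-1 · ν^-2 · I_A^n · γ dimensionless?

Balance the L exponent: (4)·n from I_A, plus −(0) − 2·(2) + (0) = -4 from the rest, must sum to zero.
4n − 4 = 0, so n = 1.

1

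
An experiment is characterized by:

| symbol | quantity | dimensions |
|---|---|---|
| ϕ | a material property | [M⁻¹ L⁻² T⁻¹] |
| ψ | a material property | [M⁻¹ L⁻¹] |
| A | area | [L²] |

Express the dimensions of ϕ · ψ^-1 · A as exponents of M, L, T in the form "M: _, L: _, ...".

Collect each base-dimension exponent across the product:
  M: (-1) − (-1) + (0) = 0
  L: (-2) − (-1) + (2) = 1
  T: (-1) − (0) + (0) = -1
So the dimensions are [L T⁻¹].

M: 0, L: 1, T: -1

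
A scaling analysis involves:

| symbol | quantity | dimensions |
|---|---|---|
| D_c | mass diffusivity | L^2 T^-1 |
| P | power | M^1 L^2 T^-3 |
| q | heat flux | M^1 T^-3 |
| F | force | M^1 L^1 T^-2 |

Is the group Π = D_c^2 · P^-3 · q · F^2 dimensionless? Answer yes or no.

yes

Sum the exponent of each base dimension across the product:
  M: 2·[D_c]_M − 3·[P]_M + [q]_M + 2·[F]_M = 2·(0) − 3·(1) + (1) + 2·(1) = 0
  L: 2·[D_c]_L − 3·[P]_L + [q]_L + 2·[F]_L = 2·(2) − 3·(2) + (0) + 2·(1) = 0
  T: 2·[D_c]_T − 3·[P]_T + [q]_T + 2·[F]_T = 2·(-1) − 3·(-3) + (-3) + 2·(-2) = 0
  N: 2·[D_c]_N − 3·[P]_N + [q]_N + 2·[F]_N = 2·(0) − 3·(0) + (0) + 2·(0) = 0
All base exponents vanish — dimensionless.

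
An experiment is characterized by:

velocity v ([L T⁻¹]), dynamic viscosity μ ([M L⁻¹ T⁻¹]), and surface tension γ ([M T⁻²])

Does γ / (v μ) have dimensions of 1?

Sum the exponent of each base dimension across the product:
  M: −[v]_M − [μ]_M + [γ]_M = −(0) − (1) + (1) = 0
  L: −[v]_L − [μ]_L + [γ]_L = −(1) − (-1) + (0) = 0
  T: −[v]_T − [μ]_T + [γ]_T = −(-1) − (-1) + (-2) = 0
All base exponents vanish — dimensionless.

yes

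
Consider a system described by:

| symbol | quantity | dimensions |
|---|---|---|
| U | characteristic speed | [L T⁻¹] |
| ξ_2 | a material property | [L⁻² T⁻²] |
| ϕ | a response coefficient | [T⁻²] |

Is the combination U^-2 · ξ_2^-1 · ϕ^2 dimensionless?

yes

Sum the exponent of each base dimension across the product:
  L: −2·[U]_L − [ξ_2]_L + 2·[ϕ]_L = −2·(1) − (-2) + 2·(0) = 0
  T: −2·[U]_T − [ξ_2]_T + 2·[ϕ]_T = −2·(-1) − (-2) + 2·(-2) = 0
All base exponents vanish — dimensionless.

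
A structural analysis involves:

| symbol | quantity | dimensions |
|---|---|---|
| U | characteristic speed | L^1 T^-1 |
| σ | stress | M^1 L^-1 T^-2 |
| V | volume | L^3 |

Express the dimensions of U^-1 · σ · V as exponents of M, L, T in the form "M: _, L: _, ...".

Collect each base-dimension exponent across the product:
  M: −(0) + (1) + (0) = 1
  L: −(1) + (-1) + (3) = 1
  T: −(-1) + (-2) + (0) = -1
So the dimensions are [M L T⁻¹].

M: 1, L: 1, T: -1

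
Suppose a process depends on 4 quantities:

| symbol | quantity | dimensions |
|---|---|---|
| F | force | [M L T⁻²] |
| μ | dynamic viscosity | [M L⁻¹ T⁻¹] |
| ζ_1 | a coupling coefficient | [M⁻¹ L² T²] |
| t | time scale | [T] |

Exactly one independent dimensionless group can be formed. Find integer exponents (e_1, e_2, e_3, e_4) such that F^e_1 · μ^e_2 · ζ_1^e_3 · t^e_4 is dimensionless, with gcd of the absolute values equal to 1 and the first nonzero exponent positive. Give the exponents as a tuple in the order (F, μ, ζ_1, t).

M: e_1·(1) + e_2·(1) + e_3·(-1) + e_4·(0) = 0
L: e_1·(1) + e_2·(-1) + e_3·(2) + e_4·(0) = 0
T: e_1·(-2) + e_2·(-1) + e_3·(2) + e_4·(1) = 0
Solving this homogeneous linear system for the smallest-integer solution (first nonzero entry positive) gives (1, -3, -2, 3).

(1, -3, -2, 3)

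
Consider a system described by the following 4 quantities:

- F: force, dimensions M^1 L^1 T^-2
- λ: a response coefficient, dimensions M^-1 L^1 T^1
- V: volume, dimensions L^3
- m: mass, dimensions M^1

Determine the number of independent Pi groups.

1

There are 4 variables and 3 base dimensions (M, L, T).
The dimension matrix has rank 3.
Independent dimensionless groups: 4 − 3 = 1.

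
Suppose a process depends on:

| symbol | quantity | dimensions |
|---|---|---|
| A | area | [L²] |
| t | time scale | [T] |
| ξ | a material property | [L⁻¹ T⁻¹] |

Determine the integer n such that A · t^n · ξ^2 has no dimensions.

Balance the T exponent: (1)·n from t, plus (0) + 2·(-1) = -2 from the rest, must sum to zero.
n − 2 = 0, so n = 2.

2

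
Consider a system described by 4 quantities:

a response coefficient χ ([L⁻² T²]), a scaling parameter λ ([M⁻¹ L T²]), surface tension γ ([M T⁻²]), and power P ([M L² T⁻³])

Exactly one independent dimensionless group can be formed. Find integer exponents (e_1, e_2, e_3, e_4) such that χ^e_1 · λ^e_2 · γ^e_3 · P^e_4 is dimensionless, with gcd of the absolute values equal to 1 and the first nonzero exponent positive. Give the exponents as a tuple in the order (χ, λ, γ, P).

(1, -2, -4, 2)

M: e_1·(0) + e_2·(-1) + e_3·(1) + e_4·(1) = 0
L: e_1·(-2) + e_2·(1) + e_3·(0) + e_4·(2) = 0
T: e_1·(2) + e_2·(2) + e_3·(-2) + e_4·(-3) = 0
Solving this homogeneous linear system for the smallest-integer solution (first nonzero entry positive) gives (1, -2, -4, 2).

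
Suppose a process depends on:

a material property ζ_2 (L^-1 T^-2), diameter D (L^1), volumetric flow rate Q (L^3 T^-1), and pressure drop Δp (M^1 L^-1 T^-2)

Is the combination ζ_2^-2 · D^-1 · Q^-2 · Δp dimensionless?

Sum the exponent of each base dimension across the product:
  M: −2·[ζ_2]_M − [D]_M − 2·[Q]_M + [Δp]_M = −2·(0) − (0) − 2·(0) + (1) = 1
  L: −2·[ζ_2]_L − [D]_L − 2·[Q]_L + [Δp]_L = −2·(-1) − (1) − 2·(3) + (-1) = -6
  T: −2·[ζ_2]_T − [D]_T − 2·[Q]_T + [Δp]_T = −2·(-2) − (0) − 2·(-1) + (-2) = 4
Net dimensions [M L⁻⁶ T⁴] ≠ [1] — not dimensionless.

no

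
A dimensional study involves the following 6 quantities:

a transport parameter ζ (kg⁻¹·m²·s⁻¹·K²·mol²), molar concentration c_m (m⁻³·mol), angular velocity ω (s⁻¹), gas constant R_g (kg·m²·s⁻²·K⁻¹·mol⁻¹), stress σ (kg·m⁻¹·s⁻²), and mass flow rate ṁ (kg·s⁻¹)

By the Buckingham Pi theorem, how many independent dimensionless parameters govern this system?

1

There are 6 variables and 5 base dimensions (M, L, T, Θ, N).
The dimension matrix has rank 5.
Independent dimensionless groups: 6 − 5 = 1.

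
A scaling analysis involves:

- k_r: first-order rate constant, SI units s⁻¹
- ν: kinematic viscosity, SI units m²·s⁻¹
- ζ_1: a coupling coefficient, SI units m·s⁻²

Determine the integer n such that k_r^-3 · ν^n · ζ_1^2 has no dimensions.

-1

Balance the L exponent: (2)·n from ν, plus −3·(0) + 2·(1) = 2 from the rest, must sum to zero.
2n + 2 = 0, so n = -1.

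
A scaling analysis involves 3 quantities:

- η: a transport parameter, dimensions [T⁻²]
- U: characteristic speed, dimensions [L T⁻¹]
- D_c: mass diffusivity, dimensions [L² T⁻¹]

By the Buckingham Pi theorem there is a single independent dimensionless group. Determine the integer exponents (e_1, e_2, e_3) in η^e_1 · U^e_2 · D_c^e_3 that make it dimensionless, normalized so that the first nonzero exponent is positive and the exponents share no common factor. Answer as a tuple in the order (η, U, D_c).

L: e_1·(0) + e_2·(1) + e_3·(2) = 0
T: e_1·(-2) + e_2·(-1) + e_3·(-1) = 0
Solving this homogeneous linear system for the smallest-integer solution (first nonzero entry positive) gives (1, -4, 2).

(1, -4, 2)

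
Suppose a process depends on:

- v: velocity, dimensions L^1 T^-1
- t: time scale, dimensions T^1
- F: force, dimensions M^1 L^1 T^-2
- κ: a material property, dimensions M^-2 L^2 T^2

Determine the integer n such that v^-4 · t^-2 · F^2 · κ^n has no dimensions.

Balance the M exponent: (-2)·n from κ, plus −4·(0) − 2·(0) + 2·(1) = 2 from the rest, must sum to zero.
-2n + 2 = 0, so n = 1.

1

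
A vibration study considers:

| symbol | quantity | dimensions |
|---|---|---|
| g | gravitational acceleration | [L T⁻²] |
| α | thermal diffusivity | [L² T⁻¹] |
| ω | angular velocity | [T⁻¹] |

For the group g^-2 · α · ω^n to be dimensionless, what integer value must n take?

3

Balance the T exponent: (-1)·n from ω, plus −2·(-2) + (-1) = 3 from the rest, must sum to zero.
−n + 3 = 0, so n = 3.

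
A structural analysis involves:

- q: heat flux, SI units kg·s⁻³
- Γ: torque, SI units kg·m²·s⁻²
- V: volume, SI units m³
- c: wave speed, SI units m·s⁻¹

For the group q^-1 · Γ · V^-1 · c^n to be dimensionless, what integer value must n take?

1

Balance the L exponent: (1)·n from c, plus −(0) + (2) − (3) = -1 from the rest, must sum to zero.
n − 1 = 0, so n = 1.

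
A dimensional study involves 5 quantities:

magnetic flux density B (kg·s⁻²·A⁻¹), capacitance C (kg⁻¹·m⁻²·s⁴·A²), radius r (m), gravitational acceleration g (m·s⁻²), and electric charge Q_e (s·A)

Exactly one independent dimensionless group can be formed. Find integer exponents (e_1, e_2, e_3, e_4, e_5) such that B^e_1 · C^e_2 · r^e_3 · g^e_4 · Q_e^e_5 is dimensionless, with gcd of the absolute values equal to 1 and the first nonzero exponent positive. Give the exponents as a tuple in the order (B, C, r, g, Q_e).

(2, 2, 3, 1, -2)

M: e_1·(1) + e_2·(-1) + e_3·(0) + e_4·(0) + e_5·(0) = 0
L: e_1·(0) + e_2·(-2) + e_3·(1) + e_4·(1) + e_5·(0) = 0
T: e_1·(-2) + e_2·(4) + e_3·(0) + e_4·(-2) + e_5·(1) = 0
I: e_1·(-1) + e_2·(2) + e_3·(0) + e_4·(0) + e_5·(1) = 0
Solving this homogeneous linear system for the smallest-integer solution (first nonzero entry positive) gives (2, 2, 3, 1, -2).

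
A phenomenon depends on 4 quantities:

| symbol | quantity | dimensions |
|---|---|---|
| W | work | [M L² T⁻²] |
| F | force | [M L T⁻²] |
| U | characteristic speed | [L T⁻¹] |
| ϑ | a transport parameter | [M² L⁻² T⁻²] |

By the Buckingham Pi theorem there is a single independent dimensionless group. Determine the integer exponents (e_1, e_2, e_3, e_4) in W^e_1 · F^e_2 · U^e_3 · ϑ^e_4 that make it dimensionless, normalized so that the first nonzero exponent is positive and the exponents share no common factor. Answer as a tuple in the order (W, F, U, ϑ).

(2, -4, 2, 1)

M: e_1·(1) + e_2·(1) + e_3·(0) + e_4·(2) = 0
L: e_1·(2) + e_2·(1) + e_3·(1) + e_4·(-2) = 0
T: e_1·(-2) + e_2·(-2) + e_3·(-1) + e_4·(-2) = 0
Solving this homogeneous linear system for the smallest-integer solution (first nonzero entry positive) gives (2, -4, 2, 1).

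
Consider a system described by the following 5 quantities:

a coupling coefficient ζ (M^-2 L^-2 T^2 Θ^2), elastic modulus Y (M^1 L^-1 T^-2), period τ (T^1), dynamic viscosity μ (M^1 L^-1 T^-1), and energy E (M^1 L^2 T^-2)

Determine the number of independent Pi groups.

There are 5 variables and 4 base dimensions (M, L, T, Θ).
The dimension matrix has rank 4.
Independent dimensionless groups: 5 − 4 = 1.

1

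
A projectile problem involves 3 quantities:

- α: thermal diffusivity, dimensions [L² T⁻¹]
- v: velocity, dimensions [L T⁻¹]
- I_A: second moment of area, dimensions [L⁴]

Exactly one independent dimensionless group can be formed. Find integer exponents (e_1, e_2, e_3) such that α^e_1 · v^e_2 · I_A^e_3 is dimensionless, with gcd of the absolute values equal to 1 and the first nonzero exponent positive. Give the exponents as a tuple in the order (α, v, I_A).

L: e_1·(2) + e_2·(1) + e_3·(4) = 0
T: e_1·(-1) + e_2·(-1) + e_3·(0) = 0
Solving this homogeneous linear system for the smallest-integer solution (first nonzero entry positive) gives (4, -4, -1).

(4, -4, -1)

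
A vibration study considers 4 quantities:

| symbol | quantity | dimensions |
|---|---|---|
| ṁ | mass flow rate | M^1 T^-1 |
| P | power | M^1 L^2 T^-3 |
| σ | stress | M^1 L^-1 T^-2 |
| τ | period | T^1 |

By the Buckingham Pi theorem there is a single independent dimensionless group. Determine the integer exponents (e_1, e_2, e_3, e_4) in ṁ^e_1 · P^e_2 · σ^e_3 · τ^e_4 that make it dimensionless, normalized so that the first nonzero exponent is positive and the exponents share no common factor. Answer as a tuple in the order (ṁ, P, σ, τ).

M: e_1·(1) + e_2·(1) + e_3·(1) + e_4·(0) = 0
L: e_1·(0) + e_2·(2) + e_3·(-1) + e_4·(0) = 0
T: e_1·(-1) + e_2·(-3) + e_3·(-2) + e_4·(1) = 0
Solving this homogeneous linear system for the smallest-integer solution (first nonzero entry positive) gives (3, -1, -2, -4).

(3, -1, -2, -4)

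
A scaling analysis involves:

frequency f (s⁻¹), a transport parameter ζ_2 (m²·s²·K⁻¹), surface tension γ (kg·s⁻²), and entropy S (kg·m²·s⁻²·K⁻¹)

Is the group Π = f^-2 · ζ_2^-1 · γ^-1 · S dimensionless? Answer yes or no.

yes

Sum the exponent of each base dimension across the product:
  M: −2·[f]_M − [ζ_2]_M − [γ]_M + [S]_M = −2·(0) − (0) − (1) + (1) = 0
  L: −2·[f]_L − [ζ_2]_L − [γ]_L + [S]_L = −2·(0) − (2) − (0) + (2) = 0
  T: −2·[f]_T − [ζ_2]_T − [γ]_T + [S]_T = −2·(-1) − (2) − (-2) + (-2) = 0
  Θ: −2·[f]_Θ − [ζ_2]_Θ − [γ]_Θ + [S]_Θ = −2·(0) − (-1) − (0) + (-1) = 0
All base exponents vanish — dimensionless.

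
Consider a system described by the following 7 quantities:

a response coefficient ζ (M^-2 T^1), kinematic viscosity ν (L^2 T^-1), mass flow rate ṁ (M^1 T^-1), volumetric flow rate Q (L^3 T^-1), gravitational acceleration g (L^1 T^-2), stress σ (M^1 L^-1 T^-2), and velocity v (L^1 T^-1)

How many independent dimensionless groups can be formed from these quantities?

There are 7 variables and 3 base dimensions (M, L, T).
The dimension matrix has rank 3.
Independent dimensionless groups: 7 − 3 = 4.

4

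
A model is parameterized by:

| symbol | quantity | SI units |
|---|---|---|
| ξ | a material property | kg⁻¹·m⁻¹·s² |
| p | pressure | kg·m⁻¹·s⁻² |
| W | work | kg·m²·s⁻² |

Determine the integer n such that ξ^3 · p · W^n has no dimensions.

Balance the M exponent: (1)·n from W, plus 3·(-1) + (1) = -2 from the rest, must sum to zero.
n − 2 = 0, so n = 2.

2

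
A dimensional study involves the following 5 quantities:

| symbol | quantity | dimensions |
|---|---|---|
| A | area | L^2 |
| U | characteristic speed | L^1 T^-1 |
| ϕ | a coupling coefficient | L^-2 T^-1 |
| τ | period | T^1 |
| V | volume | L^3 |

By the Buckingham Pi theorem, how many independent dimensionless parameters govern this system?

3

There are 5 variables and 2 base dimensions (L, T).
The dimension matrix has rank 2.
Independent dimensionless groups: 5 − 2 = 3.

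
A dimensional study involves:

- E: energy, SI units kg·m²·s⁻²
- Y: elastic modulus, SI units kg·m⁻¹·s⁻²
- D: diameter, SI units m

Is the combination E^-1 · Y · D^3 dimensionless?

Sum the exponent of each base dimension across the product:
  M: −[E]_M + [Y]_M + 3·[D]_M = −(1) + (1) + 3·(0) = 0
  L: −[E]_L + [Y]_L + 3·[D]_L = −(2) + (-1) + 3·(1) = 0
  T: −[E]_T + [Y]_T + 3·[D]_T = −(-2) + (-2) + 3·(0) = 0
  I: −[E]_I + [Y]_I + 3·[D]_I = −(0) + (0) + 3·(0) = 0
All base exponents vanish — dimensionless.

yes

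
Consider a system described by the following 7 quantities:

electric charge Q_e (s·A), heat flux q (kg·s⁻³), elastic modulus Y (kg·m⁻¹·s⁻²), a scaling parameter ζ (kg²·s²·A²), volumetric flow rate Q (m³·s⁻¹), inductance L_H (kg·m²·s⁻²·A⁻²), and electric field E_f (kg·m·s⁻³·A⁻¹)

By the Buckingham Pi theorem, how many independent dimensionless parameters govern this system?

3

There are 7 variables and 4 base dimensions (M, L, T, I).
The dimension matrix has rank 4.
Independent dimensionless groups: 7 − 4 = 3.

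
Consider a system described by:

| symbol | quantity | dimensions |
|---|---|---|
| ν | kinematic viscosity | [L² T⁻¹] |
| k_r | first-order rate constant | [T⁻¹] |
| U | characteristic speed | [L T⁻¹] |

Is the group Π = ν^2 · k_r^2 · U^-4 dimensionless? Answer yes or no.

yes

Sum the exponent of each base dimension across the product:
  M: 2·[ν]_M + 2·[k_r]_M − 4·[U]_M = 2·(0) + 2·(0) − 4·(0) = 0
  L: 2·[ν]_L + 2·[k_r]_L − 4·[U]_L = 2·(2) + 2·(0) − 4·(1) = 0
  T: 2·[ν]_T + 2·[k_r]_T − 4·[U]_T = 2·(-1) + 2·(-1) − 4·(-1) = 0
  Θ: 2·[ν]_Θ + 2·[k_r]_Θ − 4·[U]_Θ = 2·(0) + 2·(0) − 4·(0) = 0
All base exponents vanish — dimensionless.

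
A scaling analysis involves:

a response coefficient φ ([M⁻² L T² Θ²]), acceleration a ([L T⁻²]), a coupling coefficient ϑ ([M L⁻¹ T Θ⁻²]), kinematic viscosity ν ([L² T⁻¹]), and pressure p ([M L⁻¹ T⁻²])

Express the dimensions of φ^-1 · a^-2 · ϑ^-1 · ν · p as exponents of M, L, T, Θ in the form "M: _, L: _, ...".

M: 2, L: -1, T: -2, Θ: 0

Collect each base-dimension exponent across the product:
  M: −(-2) − 2·(0) − (1) + (0) + (1) = 2
  L: −(1) − 2·(1) − (-1) + (2) + (-1) = -1
  T: −(2) − 2·(-2) − (1) + (-1) + (-2) = -2
  Θ: −(2) − 2·(0) − (-2) + (0) + (0) = 0
So the dimensions are [M² L⁻¹ T⁻²].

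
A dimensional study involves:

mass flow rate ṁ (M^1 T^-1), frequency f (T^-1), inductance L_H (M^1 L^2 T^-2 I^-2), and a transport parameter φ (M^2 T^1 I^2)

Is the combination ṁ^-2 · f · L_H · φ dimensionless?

Sum the exponent of each base dimension across the product:
  M: −2·[ṁ]_M + [f]_M + [L_H]_M + [φ]_M = −2·(1) + (0) + (1) + (2) = 1
  L: −2·[ṁ]_L + [f]_L + [L_H]_L + [φ]_L = −2·(0) + (0) + (2) + (0) = 2
  T: −2·[ṁ]_T + [f]_T + [L_H]_T + [φ]_T = −2·(-1) + (-1) + (-2) + (1) = 0
  I: −2·[ṁ]_I + [f]_I + [L_H]_I + [φ]_I = −2·(0) + (0) + (-2) + (2) = 0
Net dimensions [M L²] ≠ [1] — not dimensionless.

no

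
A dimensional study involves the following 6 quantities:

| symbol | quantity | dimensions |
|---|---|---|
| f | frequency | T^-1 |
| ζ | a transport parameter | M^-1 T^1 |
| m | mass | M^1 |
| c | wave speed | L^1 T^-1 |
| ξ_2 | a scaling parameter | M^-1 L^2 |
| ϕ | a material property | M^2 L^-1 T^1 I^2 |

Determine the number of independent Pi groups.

2

There are 6 variables and 4 base dimensions (M, L, T, I).
The dimension matrix has rank 4.
Independent dimensionless groups: 6 − 4 = 2.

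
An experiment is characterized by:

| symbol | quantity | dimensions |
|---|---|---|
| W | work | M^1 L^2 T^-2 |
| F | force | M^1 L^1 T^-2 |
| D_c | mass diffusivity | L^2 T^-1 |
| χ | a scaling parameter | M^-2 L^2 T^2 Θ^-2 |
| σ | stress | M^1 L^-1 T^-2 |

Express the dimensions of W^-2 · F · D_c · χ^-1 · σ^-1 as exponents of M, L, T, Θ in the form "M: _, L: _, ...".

M: 0, L: -2, T: 1, Θ: 2

Collect each base-dimension exponent across the product:
  M: −2·(1) + (1) + (0) − (-2) − (1) = 0
  L: −2·(2) + (1) + (2) − (2) − (-1) = -2
  T: −2·(-2) + (-2) + (-1) − (2) − (-2) = 1
  Θ: −2·(0) + (0) + (0) − (-2) − (0) = 2
So the dimensions are [L⁻² T Θ²].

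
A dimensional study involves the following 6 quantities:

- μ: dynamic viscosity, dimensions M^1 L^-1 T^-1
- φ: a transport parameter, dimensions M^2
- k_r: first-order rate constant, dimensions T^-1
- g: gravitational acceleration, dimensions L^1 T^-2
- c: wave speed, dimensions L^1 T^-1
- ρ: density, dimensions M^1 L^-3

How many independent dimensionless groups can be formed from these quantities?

3

There are 6 variables and 3 base dimensions (M, L, T).
The dimension matrix has rank 3.
Independent dimensionless groups: 6 − 3 = 3.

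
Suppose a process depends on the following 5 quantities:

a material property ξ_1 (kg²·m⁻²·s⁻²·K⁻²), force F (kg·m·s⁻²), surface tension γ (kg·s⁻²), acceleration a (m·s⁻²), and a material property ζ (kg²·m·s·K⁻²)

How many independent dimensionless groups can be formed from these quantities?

There are 5 variables and 4 base dimensions (M, L, T, Θ).
The dimension matrix has rank 4.
Independent dimensionless groups: 5 − 4 = 1.

1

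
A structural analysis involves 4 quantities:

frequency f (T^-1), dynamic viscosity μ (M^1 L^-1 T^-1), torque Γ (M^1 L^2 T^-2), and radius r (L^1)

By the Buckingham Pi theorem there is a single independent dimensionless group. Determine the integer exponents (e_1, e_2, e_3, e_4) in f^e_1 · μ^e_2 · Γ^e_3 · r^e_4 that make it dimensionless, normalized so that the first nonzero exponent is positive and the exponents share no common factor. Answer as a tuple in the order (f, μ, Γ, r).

(1, 1, -1, 3)

M: e_1·(0) + e_2·(1) + e_3·(1) + e_4·(0) = 0
L: e_1·(0) + e_2·(-1) + e_3·(2) + e_4·(1) = 0
T: e_1·(-1) + e_2·(-1) + e_3·(-2) + e_4·(0) = 0
Solving this homogeneous linear system for the smallest-integer solution (first nonzero entry positive) gives (1, 1, -1, 3).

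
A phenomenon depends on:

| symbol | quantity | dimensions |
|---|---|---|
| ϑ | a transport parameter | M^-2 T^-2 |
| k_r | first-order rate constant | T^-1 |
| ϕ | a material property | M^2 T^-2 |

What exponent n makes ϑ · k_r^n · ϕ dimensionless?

Balance the T exponent: (-1)·n from k_r, plus (-2) + (-2) = -4 from the rest, must sum to zero.
−n − 4 = 0, so n = -4.

-4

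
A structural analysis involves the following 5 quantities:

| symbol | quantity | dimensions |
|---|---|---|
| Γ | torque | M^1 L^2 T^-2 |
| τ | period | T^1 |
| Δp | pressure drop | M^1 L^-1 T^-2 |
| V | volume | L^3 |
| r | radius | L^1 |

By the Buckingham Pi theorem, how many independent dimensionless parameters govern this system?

There are 5 variables and 3 base dimensions (M, L, T).
The dimension matrix has rank 3.
Independent dimensionless groups: 5 − 3 = 2.

2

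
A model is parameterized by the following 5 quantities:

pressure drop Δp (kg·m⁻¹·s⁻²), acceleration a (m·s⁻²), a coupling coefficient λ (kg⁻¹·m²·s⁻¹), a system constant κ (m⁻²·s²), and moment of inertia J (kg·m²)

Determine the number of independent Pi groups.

2

There are 5 variables and 3 base dimensions (M, L, T).
The dimension matrix has rank 3.
Independent dimensionless groups: 5 − 3 = 2.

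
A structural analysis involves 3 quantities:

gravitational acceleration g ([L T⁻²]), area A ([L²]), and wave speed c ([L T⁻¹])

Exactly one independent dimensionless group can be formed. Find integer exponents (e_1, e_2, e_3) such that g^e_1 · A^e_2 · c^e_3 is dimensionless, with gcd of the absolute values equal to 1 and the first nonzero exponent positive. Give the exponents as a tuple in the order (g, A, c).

L: e_1·(1) + e_2·(2) + e_3·(1) = 0
T: e_1·(-2) + e_2·(0) + e_3·(-1) = 0
Solving this homogeneous linear system for the smallest-integer solution (first nonzero entry positive) gives (2, 1, -4).

(2, 1, -4)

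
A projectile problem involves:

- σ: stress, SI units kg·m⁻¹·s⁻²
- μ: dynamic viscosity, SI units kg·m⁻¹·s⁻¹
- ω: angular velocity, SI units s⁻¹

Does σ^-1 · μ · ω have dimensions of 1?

Sum the exponent of each base dimension across the product:
  M: −[σ]_M + [μ]_M + [ω]_M = −(1) + (1) + (0) = 0
  L: −[σ]_L + [μ]_L + [ω]_L = −(-1) + (-1) + (0) = 0
  T: −[σ]_T + [μ]_T + [ω]_T = −(-2) + (-1) + (-1) = 0
All base exponents vanish — dimensionless.

yes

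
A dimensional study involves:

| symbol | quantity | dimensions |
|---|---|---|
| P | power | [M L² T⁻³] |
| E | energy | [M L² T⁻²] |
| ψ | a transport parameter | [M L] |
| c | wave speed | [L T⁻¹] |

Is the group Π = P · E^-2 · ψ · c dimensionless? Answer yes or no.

Sum the exponent of each base dimension across the product:
  M: [P]_M − 2·[E]_M + [ψ]_M + [c]_M = (1) − 2·(1) + (1) + (0) = 0
  L: [P]_L − 2·[E]_L + [ψ]_L + [c]_L = (2) − 2·(2) + (1) + (1) = 0
  T: [P]_T − 2·[E]_T + [ψ]_T + [c]_T = (-3) − 2·(-2) + (0) + (-1) = 0
All base exponents vanish — dimensionless.

yes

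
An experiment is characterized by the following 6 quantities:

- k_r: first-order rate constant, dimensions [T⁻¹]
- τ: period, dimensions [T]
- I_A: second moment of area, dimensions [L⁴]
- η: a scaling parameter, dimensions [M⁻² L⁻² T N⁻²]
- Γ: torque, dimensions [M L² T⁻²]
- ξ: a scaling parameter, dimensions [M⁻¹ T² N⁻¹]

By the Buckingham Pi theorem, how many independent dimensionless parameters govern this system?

There are 6 variables and 4 base dimensions (M, L, T, N).
The dimension matrix has rank 4.
Independent dimensionless groups: 6 − 4 = 2.

2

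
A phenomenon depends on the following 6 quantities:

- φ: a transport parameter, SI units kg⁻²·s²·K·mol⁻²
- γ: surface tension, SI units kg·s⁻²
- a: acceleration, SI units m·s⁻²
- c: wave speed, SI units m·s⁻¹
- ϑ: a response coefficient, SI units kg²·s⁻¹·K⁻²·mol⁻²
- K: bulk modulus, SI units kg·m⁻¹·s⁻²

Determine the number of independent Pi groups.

There are 6 variables and 5 base dimensions (M, L, T, Θ, N).
The dimension matrix has rank 5.
Independent dimensionless groups: 6 − 5 = 1.

1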